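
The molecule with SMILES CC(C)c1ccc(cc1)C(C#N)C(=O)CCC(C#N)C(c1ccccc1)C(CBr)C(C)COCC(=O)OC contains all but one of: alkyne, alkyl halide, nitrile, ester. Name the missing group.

alkyne

alkyl halide: present (CH(CH2Br) — pendant –CH2X: halogen on sp³ carbon → alkyl halide).
nitrile: present (CH(CN) — pendant –C≡N: nitrile).
ester: present (COOCH3 — –C(=O)OCH3: carbonyl C bonded to C and to –OCH3 → ester (not ketone + ether)).
alkyne: absent. In CH(CN), the triple bond is C≡N, not C≡C, so it is a nitrile.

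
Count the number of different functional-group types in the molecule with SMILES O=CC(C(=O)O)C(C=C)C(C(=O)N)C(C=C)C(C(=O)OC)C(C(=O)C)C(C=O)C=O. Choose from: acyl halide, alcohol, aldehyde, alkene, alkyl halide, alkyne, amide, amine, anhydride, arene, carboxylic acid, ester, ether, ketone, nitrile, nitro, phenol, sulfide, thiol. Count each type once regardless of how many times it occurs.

Taking each segment in turn:
  OHC: terminal –CHO: carbonyl C bonded to H and C → aldehyde.
  CH(COOH): pendant –COOH: carbonyl C bonded to C and –OH → carboxylic acid.
  CH(CH=CH2): pendant –CH=CH2: C=C double bond → alkene.
  CH(CONH2): pendant –CONH2: carbonyl C bonded to C and N → amide.
  CH(CH=CH2): pendant –CH=CH2: C=C double bond → alkene.
  CH(COOCH3): pendant –COOCH3: carbonyl C bonded to C and –OCH3 → ester.
  CH(COCH3): pendant –COCH3: carbonyl C bonded to two carbons → ketone.
  CH(CHO): pendant –CHO: carbonyl C bonded to C and H → aldehyde.
  CHO: terminal –CHO: carbonyl C bonded to H and C → aldehyde.
Distinct types present: aldehyde, alkene, amide, carboxylic acid, ester, ketone.

6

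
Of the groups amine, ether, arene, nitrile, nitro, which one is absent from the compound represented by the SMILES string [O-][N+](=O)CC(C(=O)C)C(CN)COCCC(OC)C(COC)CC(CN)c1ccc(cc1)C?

nitro: present (O2NCH2 — –NO2 on carbon → nitro group).
ether: present (CH2OCH2 — C–O–C with sp³ carbons on both sides and no adjacent C=O → ether).
arene: present (C6H4 — para-disubstituted benzene ring → arene).
amine: present (CH(CH2NH2) — pendant –CH2NH2: N on sp³ C, no adjacent C=O → amine).
nitrile: no segment matches this pattern.

nitrile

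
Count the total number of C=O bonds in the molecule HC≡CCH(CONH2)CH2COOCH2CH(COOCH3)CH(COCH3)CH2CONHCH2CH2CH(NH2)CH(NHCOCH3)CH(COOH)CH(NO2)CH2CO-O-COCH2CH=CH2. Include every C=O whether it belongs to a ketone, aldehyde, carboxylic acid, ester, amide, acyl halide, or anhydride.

9

CH(CONH2): amide, 1 C=O (running total 1).
CH2COOCH2: ester, 1 C=O (running total 2).
CH(COOCH3): ester, 1 C=O (running total 3).
CH(COCH3): ketone, 1 C=O (running total 4).
CH2CONHCH2: amide, 1 C=O (running total 5).
CH(NHCOCH3): amide, 1 C=O (running total 6).
CH(COOH): carboxylic acid, 1 C=O (running total 7).
CH2CO-O-COCH2: anhydride, 2 C=O (running total 9).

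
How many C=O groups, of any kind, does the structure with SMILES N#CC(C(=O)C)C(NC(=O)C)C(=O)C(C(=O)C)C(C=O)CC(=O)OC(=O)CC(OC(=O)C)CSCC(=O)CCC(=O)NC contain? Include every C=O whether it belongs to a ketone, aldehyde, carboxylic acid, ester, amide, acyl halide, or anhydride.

10

CH(COCH3): ketone, 1 C=O (running total 1).
CH(NHCOCH3): amide, 1 C=O (running total 2).
CO: ketone, 1 C=O (running total 3).
CH(COCH3): ketone, 1 C=O (running total 4).
CH(CHO): aldehyde, 1 C=O (running total 5).
CH2CO-O-COCH2: anhydride, 2 C=O (running total 7).
CH(OCOCH3): ester, 1 C=O (running total 8).
CO: ketone, 1 C=O (running total 9).
CONHCH3: amide, 1 C=O (running total 10).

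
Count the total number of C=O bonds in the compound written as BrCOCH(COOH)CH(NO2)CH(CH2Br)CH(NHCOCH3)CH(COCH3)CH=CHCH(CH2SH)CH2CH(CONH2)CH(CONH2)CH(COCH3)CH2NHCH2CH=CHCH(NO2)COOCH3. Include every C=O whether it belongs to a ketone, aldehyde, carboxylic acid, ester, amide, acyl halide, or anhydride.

BrCO: acyl halide, 1 C=O (running total 1).
CH(COOH): carboxylic acid, 1 C=O (running total 2).
CH(NHCOCH3): amide, 1 C=O (running total 3).
CH(COCH3): ketone, 1 C=O (running total 4).
CH(CONH2): amide, 1 C=O (running total 5).
CH(CONH2): amide, 1 C=O (running total 6).
CH(COCH3): ketone, 1 C=O (running total 7).
COOCH3: ester, 1 C=O (running total 8).

8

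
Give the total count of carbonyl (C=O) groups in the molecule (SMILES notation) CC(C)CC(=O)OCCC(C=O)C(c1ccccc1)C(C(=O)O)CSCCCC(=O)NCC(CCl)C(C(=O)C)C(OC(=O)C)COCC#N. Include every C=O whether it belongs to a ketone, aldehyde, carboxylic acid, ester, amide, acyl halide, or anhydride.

6

CH2COOCH2: ester, 1 C=O (running total 1).
CH(CHO): aldehyde, 1 C=O (running total 2).
CH(COOH): carboxylic acid, 1 C=O (running total 3).
CH2CONHCH2: amide, 1 C=O (running total 4).
CH(COCH3): ketone, 1 C=O (running total 5).
CH(OCOCH3): ester, 1 C=O (running total 6).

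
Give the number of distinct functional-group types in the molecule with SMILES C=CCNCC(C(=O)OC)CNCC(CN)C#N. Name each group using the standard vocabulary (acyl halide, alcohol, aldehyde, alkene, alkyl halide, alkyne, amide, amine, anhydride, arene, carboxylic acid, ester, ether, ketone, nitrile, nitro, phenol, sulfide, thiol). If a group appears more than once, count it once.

C=C double bond → alkene.
C–N–C with sp³ carbons and no adjacent C=O → amine (secondary).
pendant –COOCH3: carbonyl C bonded to C and –OCH3 → ester.
C–N–C with sp³ carbons and no adjacent C=O → amine (secondary).
pendant –CH2NH2: N on sp³ C, no adjacent C=O → amine.
–C≡N: carbon triple-bonded to nitrogen → nitrile.
Distinct types present: alkene, amine, ester, nitrile.

4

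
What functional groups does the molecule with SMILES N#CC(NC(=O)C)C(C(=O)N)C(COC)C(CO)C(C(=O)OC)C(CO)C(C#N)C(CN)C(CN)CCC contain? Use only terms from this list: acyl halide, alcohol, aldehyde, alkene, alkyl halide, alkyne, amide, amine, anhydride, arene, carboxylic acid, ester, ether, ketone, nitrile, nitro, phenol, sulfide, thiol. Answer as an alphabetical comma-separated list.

Reading the structure from left to right:
  N≡C: N≡C–: carbon triple-bonded to nitrogen → nitrile.
  CH(NHCOCH3): pendant –NHC(=O)CH3: N bonded to a carbonyl → amide (not amine).
  CH(CONH2): pendant –CONH2: carbonyl C bonded to C and N → amide.
  CH(CH2OCH3): pendant –CH2OCH3: C–O–C linkage → ether.
  CH(CH2OH): pendant –CH2OH on an sp³ backbone C → alcohol.
  CH(COOCH3): pendant –COOCH3: carbonyl C bonded to C and –OCH3 → ester.
  CH(CH2OH): pendant –CH2OH on an sp³ backbone C → alcohol.
  CH(CN): pendant –C≡N: nitrile.
  CH(CH2NH2): pendant –CH2NH2: N on sp³ C, no adjacent C=O → amine.
  CH(CH2NH2): pendant –CH2NH2: N on sp³ C, no adjacent C=O → amine.

alcohol, amide, amine, ester, ether, nitrile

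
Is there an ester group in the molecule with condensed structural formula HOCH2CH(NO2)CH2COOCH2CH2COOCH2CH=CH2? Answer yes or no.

HO– on an sp³ carbon → alcohol.
–NO2 on an sp³ carbon → nitro (the N=O is not a carbonyl).
–C(=O)–O–C with C on the carbonyl side → ester.
–C(=O)–O–C with C on the carbonyl side → ester.
C=C double bond → alkene.
The CH2COOCH2 segment supplies the ester: –C(=O)–O–C with C on the carbonyl side → ester.

yes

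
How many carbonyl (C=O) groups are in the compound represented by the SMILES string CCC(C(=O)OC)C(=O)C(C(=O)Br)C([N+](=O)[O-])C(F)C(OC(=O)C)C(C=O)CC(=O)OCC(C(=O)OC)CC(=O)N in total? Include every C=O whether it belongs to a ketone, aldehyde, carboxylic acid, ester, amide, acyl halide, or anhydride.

CH(COOCH3): ester, 1 C=O (running total 1).
CO: ketone, 1 C=O (running total 2).
CH(COBr): acyl halide, 1 C=O (running total 3).
CH(OCOCH3): ester, 1 C=O (running total 4).
CH(CHO): aldehyde, 1 C=O (running total 5).
CH2COOCH2: ester, 1 C=O (running total 6).
CH(COOCH3): ester, 1 C=O (running total 7).
CONH2: amide, 1 C=O (running total 8).

8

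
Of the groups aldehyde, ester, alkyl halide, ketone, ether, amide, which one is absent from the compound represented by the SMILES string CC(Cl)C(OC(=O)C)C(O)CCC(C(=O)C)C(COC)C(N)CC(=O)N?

aldehyde

ketone: present (CH(COCH3) — pendant –COCH3: carbonyl C bonded to two carbons → ketone).
amide: present (CONH2 — –C(=O)NH2: carbonyl C bonded to C and to N → amide (the N is not a separate amine)).
ester: present (CH(OCOCH3) — pendant –OC(=O)CH3: an acyloxy group → ester).
ether: present (CH(CH2OCH3) — pendant –CH2OCH3: C–O–C linkage → ether).
alkyl halide: present (CH(Cl) — halogen on an sp³ carbon → alkyl halide).
aldehyde: absent. In CH(COCH3), the carbonyl carbon is bonded to two carbons, so it is a ketone, not an aldehyde.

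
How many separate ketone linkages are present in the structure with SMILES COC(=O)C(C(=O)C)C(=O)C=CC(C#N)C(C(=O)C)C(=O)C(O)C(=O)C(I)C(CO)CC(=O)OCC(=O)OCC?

Reading the structure from left to right:
  CH3OOC: CH3O–C(=O)–: carbonyl C bonded to C and to –OCH3 → ester (not ketone + ether).
  CH(COCH3): pendant –COCH3: carbonyl C bonded to two carbons → ketone.
  CO: –C(=O)– with carbon on both sides → ketone.
  CH=CH: C=C double bond → alkene.
  CH(CN): pendant –C≡N: nitrile.
  CH(COCH3): pendant –COCH3: carbonyl C bonded to two carbons → ketone.
  CO: –C(=O)– with carbon on both sides → ketone.
  CH(OH): –OH on an sp³ carbon → alcohol (secondary).
  CO: –C(=O)– with carbon on both sides → ketone.
  CH(I): halogen on an sp³ carbon → alkyl halide.
  CH(CH2OH): pendant –CH2OH on an sp³ backbone C → alcohol.
  CH2COOCH2: –C(=O)–O–C with C on the carbonyl side → ester.
  COOCH2CH3: –C(=O)OCH2CH3: carbonyl C bonded to C and to –OEt → ester.
Ketone appears at: CH(COCH3), CO, CH(COCH3), CO, CO → 5.

5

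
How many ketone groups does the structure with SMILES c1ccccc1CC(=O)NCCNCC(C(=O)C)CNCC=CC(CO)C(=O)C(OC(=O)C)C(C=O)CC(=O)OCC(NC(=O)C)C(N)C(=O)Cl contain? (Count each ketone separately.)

C6H5– phenyl ring → arene.
–C(=O)–N– linkage → amide (the N is not an amine).
C–N–C with sp³ carbons and no adjacent C=O → amine (secondary).
pendant –COCH3: carbonyl C bonded to two carbons → ketone.
C–N–C with sp³ carbons and no adjacent C=O → amine (secondary).
C=C double bond → alkene.
pendant –CH2OH on an sp³ backbone C → alcohol.
–C(=O)– with carbon on both sides → ketone.
pendant –OC(=O)CH3: an acyloxy group → ester.
pendant –CHO: carbonyl C bonded to C and H → aldehyde.
–C(=O)–O–C with C on the carbonyl side → ester.
pendant –NHC(=O)CH3: N bonded to a carbonyl → amide (not amine).
–NH2 on an sp³ carbon with no adjacent C=O → amine.
–C(=O)Cl: carbonyl C bonded to C and to a halogen → acyl halide (not alkyl halide).
Ketone appears at: CH(COCH3), CO → 2.

2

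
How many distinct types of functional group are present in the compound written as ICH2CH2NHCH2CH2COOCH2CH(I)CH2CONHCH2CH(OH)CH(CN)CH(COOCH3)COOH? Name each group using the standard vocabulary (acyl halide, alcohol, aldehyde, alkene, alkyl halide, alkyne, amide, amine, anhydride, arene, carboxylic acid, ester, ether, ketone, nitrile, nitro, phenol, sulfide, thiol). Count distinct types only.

Working along the chain:
  ICH2: halogen on an sp³ carbon → alkyl halide.
  CH2NHCH2: C–N–C with sp³ carbons and no adjacent C=O → amine (secondary).
  CH2COOCH2: –C(=O)–O–C with C on the carbonyl side → ester.
  CH(I): halogen on an sp³ carbon → alkyl halide.
  CH2CONHCH2: –C(=O)–N– linkage → amide (the N is not an amine).
  CH(OH): –OH on an sp³ carbon → alcohol (secondary).
  CH(CN): pendant –C≡N: nitrile.
  CH(COOCH3): pendant –COOCH3: carbonyl C bonded to C and –OCH3 → ester.
  COOH: –COOH: carbonyl C bonded to –OH and C → carboxylic acid (the –OH is not a separate alcohol).
Distinct types present: alcohol, alkyl halide, amide, amine, carboxylic acid, ester, nitrile.

7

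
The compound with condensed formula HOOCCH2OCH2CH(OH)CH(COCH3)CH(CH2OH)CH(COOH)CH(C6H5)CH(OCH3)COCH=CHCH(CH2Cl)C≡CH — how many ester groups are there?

0

Taking each segment in turn:
  HOOC: –COOH: carbonyl C bonded to –OH and C → carboxylic acid (the –OH is not a separate alcohol).
  CH2OCH2: C–O–C with sp³ carbons on both sides and no adjacent C=O → ether.
  CH(OH): –OH on an sp³ carbon → alcohol (secondary).
  CH(COCH3): pendant –COCH3: carbonyl C bonded to two carbons → ketone.
  CH(CH2OH): pendant –CH2OH on an sp³ backbone C → alcohol.
  CH(COOH): pendant –COOH: carbonyl C bonded to C and –OH → carboxylic acid.
  CH(C6H5): pendant –C6H5: benzene ring → arene.
  CH(OCH3): pendant –OCH3: C–O–C with sp³ C, no adjacent C=O → ether.
  CO: –C(=O)– with carbon on both sides → ketone.
  CH=CH: C=C double bond → alkene.
  CH(CH2Cl): pendant –CH2X: halogen on sp³ carbon → alkyl halide.
  C≡CH: C≡C triple bond → alkyne.
No segment is a ester: HOOC is carboxylic acid, not ester; CH2OCH2 is ether, not ester; CH(COCH3) is ketone, not ester. → 0.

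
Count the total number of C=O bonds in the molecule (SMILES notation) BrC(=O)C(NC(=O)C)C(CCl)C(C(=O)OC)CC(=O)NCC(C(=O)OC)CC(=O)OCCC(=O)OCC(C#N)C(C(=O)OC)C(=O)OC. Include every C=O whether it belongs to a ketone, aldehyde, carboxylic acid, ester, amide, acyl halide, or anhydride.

9

BrCO: acyl halide, 1 C=O (running total 1).
CH(NHCOCH3): amide, 1 C=O (running total 2).
CH(COOCH3): ester, 1 C=O (running total 3).
CH2CONHCH2: amide, 1 C=O (running total 4).
CH(COOCH3): ester, 1 C=O (running total 5).
CH2COOCH2: ester, 1 C=O (running total 6).
CH2COOCH2: ester, 1 C=O (running total 7).
CH(COOCH3): ester, 1 C=O (running total 8).
COOCH3: ester, 1 C=O (running total 9).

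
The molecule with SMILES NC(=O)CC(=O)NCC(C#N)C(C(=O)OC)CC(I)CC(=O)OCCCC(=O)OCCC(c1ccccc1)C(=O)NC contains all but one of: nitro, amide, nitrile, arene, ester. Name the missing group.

nitro

arene: present (CH(C6H5) — pendant –C6H5: benzene ring → arene).
ester: present (CH(COOCH3) — pendant –COOCH3: carbonyl C bonded to C and –OCH3 → ester).
nitrile: present (CH(CN) — pendant –C≡N: nitrile).
amide: present (H2NCO — –C(=O)NH2: carbonyl C bonded to C and to N → amide (the N is not a separate amine)).
nitro: no segment matches this pattern.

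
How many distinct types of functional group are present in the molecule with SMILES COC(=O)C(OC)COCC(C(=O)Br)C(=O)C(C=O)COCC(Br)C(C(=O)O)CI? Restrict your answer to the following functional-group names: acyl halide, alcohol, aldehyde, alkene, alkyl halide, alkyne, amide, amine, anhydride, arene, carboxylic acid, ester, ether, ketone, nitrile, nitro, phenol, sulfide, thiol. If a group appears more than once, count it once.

7

Working along the chain:
  CH3OOC: CH3O–C(=O)–: carbonyl C bonded to C and to –OCH3 → ester (not ketone + ether).
  CH(OCH3): pendant –OCH3: C–O–C with sp³ C, no adjacent C=O → ether.
  CH2OCH2: C–O–C with sp³ carbons on both sides and no adjacent C=O → ether.
  CH(COBr): pendant –C(=O)X: carbonyl C bonded to C and halogen → acyl halide.
  CO: –C(=O)– with carbon on both sides → ketone.
  CH(CHO): pendant –CHO: carbonyl C bonded to C and H → aldehyde.
  CH2OCH2: C–O–C with sp³ carbons on both sides and no adjacent C=O → ether.
  CH(Br): halogen on an sp³ carbon → alkyl halide.
  CH(COOH): pendant –COOH: carbonyl C bonded to C and –OH → carboxylic acid.
  CH2I: halogen on an sp³ carbon → alkyl halide.
Distinct types present: acyl halide, aldehyde, alkyl halide, carboxylic acid, ester, ether, ketone.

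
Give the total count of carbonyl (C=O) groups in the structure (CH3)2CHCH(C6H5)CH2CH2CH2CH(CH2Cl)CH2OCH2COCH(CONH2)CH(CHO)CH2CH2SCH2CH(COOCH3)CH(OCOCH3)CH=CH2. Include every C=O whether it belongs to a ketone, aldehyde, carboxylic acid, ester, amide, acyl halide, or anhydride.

5

CO: ketone, 1 C=O (running total 1).
CH(CONH2): amide, 1 C=O (running total 2).
CH(CHO): aldehyde, 1 C=O (running total 3).
CH(COOCH3): ester, 1 C=O (running total 4).
CH(OCOCH3): ester, 1 C=O (running total 5).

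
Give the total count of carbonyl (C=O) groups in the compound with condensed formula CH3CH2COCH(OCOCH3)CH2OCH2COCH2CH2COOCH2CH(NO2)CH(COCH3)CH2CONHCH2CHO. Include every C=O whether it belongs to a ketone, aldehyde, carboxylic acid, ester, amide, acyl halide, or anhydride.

7

CO: ketone, 1 C=O (running total 1).
CH(OCOCH3): ester, 1 C=O (running total 2).
CO: ketone, 1 C=O (running total 3).
CH2COOCH2: ester, 1 C=O (running total 4).
CH(COCH3): ketone, 1 C=O (running total 5).
CH2CONHCH2: amide, 1 C=O (running total 6).
CHO: aldehyde, 1 C=O (running total 7).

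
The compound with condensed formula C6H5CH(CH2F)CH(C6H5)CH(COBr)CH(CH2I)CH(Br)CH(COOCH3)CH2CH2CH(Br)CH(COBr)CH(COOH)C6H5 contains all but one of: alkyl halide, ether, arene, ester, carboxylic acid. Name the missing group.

ester: present (CH(COOCH3) — pendant –COOCH3: carbonyl C bonded to C and –OCH3 → ester).
carboxylic acid: present (CH(COOH) — pendant –COOH: carbonyl C bonded to C and –OH → carboxylic acid).
alkyl halide: present (CH(CH2F) — pendant –CH2X: halogen on sp³ carbon → alkyl halide).
arene: present (C6H5 — C6H5– phenyl ring → arene).
ether: absent. In CH(COOCH3), the C–O–C oxygen is adjacent to a C=O, so it belongs to an ester, not an ether.

ether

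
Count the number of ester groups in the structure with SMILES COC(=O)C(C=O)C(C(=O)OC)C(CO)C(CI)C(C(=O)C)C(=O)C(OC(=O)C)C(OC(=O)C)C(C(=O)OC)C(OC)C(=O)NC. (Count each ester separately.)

Working along the chain:
  CH3OOC: CH3O–C(=O)–: carbonyl C bonded to C and to –OCH3 → ester (not ketone + ether).
  CH(CHO): pendant –CHO: carbonyl C bonded to C and H → aldehyde.
  CH(COOCH3): pendant –COOCH3: carbonyl C bonded to C and –OCH3 → ester.
  CH(CH2OH): pendant –CH2OH on an sp³ backbone C → alcohol.
  CH(CH2I): pendant –CH2X: halogen on sp³ carbon → alkyl halide.
  CH(COCH3): pendant –COCH3: carbonyl C bonded to two carbons → ketone.
  CO: –C(=O)– with carbon on both sides → ketone.
  CH(OCOCH3): pendant –OC(=O)CH3: an acyloxy group → ester.
  CH(OCOCH3): pendant –OC(=O)CH3: an acyloxy group → ester.
  CH(COOCH3): pendant –COOCH3: carbonyl C bonded to C and –OCH3 → ester.
  CH(OCH3): pendant –OCH3: C–O–C with sp³ C, no adjacent C=O → ether.
  CONHCH3: –C(=O)NHCH3: carbonyl C bonded to C and to N → amide (the N is not an amine).
Ester appears at: CH3OOC, CH(COOCH3), CH(OCOCH3), CH(OCOCH3), CH(COOCH3) → 5.

5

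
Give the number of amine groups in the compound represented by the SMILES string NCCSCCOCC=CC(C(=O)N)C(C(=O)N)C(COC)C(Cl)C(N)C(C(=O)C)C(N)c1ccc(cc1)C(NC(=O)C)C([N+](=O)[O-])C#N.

3

–NH2 on an sp³ carbon with no adjacent C=O → amine.
C–S–C linkage → sulfide (thioether).
C–O–C with sp³ carbons on both sides and no adjacent C=O → ether.
C=C double bond → alkene.
pendant –CONH2: carbonyl C bonded to C and N → amide.
pendant –CONH2: carbonyl C bonded to C and N → amide.
pendant –CH2OCH3: C–O–C linkage → ether.
halogen on an sp³ carbon → alkyl halide.
–NH2 on an sp³ carbon with no adjacent C=O → amine.
pendant –COCH3: carbonyl C bonded to two carbons → ketone.
–NH2 on an sp³ carbon with no adjacent C=O → amine.
para-disubstituted benzene ring → arene.
pendant –NHC(=O)CH3: N bonded to a carbonyl → amide (not amine).
–NO2 on an sp³ carbon → nitro (the N=O is not a carbonyl).
–C≡N: carbon triple-bonded to nitrogen → nitrile.
Amine appears at: H2NCH2, CH(NH2), CH(NH2) → 3.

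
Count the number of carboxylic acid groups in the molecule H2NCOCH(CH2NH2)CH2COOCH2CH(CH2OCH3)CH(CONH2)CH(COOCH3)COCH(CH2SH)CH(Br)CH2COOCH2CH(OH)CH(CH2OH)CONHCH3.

–C(=O)NH2: carbonyl C bonded to C and to N → amide (the N is not a separate amine).
pendant –CH2NH2: N on sp³ C, no adjacent C=O → amine.
–C(=O)–O–C with C on the carbonyl side → ester.
pendant –CH2OCH3: C–O–C linkage → ether.
pendant –CONH2: carbonyl C bonded to C and N → amide.
pendant –COOCH3: carbonyl C bonded to C and –OCH3 → ester.
–C(=O)– with carbon on both sides → ketone.
pendant –CH2SH → thiol.
halogen on an sp³ carbon → alkyl halide.
–C(=O)–O–C with C on the carbonyl side → ester.
–OH on an sp³ carbon → alcohol (secondary).
pendant –CH2OH on an sp³ backbone C → alcohol.
–C(=O)NHCH3: carbonyl C bonded to C and to N → amide (the N is not an amine).
No segment is a carboxylic acid: H2NCO is amide, not carboxylic acid; CH2COOCH2 is ester, not carboxylic acid; CH(CONH2) is amide, not carboxylic acid. → 0.

0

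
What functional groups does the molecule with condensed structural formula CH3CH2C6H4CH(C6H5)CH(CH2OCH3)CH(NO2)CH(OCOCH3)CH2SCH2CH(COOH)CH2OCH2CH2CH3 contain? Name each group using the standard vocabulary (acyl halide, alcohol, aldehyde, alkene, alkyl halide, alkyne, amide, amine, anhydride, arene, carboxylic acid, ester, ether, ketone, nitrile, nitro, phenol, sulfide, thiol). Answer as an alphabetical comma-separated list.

arene, carboxylic acid, ester, ether, nitro, sulfide

Working along the chain:
  C6H4: para-disubstituted benzene ring → arene.
  CH(C6H5): pendant –C6H5: benzene ring → arene.
  CH(CH2OCH3): pendant –CH2OCH3: C–O–C linkage → ether.
  CH(NO2): –NO2 on an sp³ carbon → nitro (the N=O is not a carbonyl).
  CH(OCOCH3): pendant –OC(=O)CH3: an acyloxy group → ester.
  CH2SCH2: C–S–C linkage → sulfide (thioether).
  CH(COOH): pendant –COOH: carbonyl C bonded to C and –OH → carboxylic acid.
  CH2OCH2: C–O–C with sp³ carbons on both sides and no adjacent C=O → ether.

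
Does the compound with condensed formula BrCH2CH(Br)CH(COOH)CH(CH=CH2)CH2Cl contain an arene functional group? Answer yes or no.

halogen on an sp³ carbon → alkyl halide.
halogen on an sp³ carbon → alkyl halide.
pendant –COOH: carbonyl C bonded to C and –OH → carboxylic acid.
pendant –CH=CH2: C=C double bond → alkene.
halogen on an sp³ carbon → alkyl halide.
The groups actually present are: alkene, alkyl halide, carboxylic acid.

no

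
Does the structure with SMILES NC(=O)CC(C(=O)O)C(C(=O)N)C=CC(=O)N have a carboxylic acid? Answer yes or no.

yes

Taking each segment in turn:
  H2NCO: –C(=O)NH2: carbonyl C bonded to C and to N → amide (the N is not a separate amine).
  CH(COOH): pendant –COOH: carbonyl C bonded to C and –OH → carboxylic acid.
  CH(CONH2): pendant –CONH2: carbonyl C bonded to C and N → amide.
  CH=CH: C=C double bond → alkene.
  CONH2: –C(=O)NH2: carbonyl C bonded to C and to N → amide (the N is not a separate amine).
The CH(COOH) segment supplies the carboxylic acid: pendant –COOH: carbonyl C bonded to C and –OH → carboxylic acid.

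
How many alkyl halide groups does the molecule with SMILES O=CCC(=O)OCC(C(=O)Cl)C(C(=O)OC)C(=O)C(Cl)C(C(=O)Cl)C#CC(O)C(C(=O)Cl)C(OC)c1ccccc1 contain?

terminal –CHO: carbonyl C bonded to H and C → aldehyde.
–C(=O)–O–C with C on the carbonyl side → ester.
pendant –C(=O)X: carbonyl C bonded to C and halogen → acyl halide.
pendant –COOCH3: carbonyl C bonded to C and –OCH3 → ester.
–C(=O)– with carbon on both sides → ketone.
halogen on an sp³ carbon → alkyl halide.
pendant –C(=O)X: carbonyl C bonded to C and halogen → acyl halide.
C≡C triple bond → alkyne.
–OH on an sp³ carbon → alcohol (secondary).
pendant –C(=O)X: carbonyl C bonded to C and halogen → acyl halide.
pendant –OCH3: C–O–C with sp³ C, no adjacent C=O → ether.
–C6H5 phenyl ring → arene.
Alkyl halide appears at: CH(Cl) → 1.

1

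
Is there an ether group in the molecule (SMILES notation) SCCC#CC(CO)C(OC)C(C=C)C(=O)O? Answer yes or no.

yes

Working along the chain:
  HSCH2: –SH on an sp³ carbon → thiol.
  C≡C: C≡C triple bond → alkyne.
  CH(CH2OH): pendant –CH2OH on an sp³ backbone C → alcohol.
  CH(OCH3): pendant –OCH3: C–O–C with sp³ C, no adjacent C=O → ether.
  CH(CH=CH2): pendant –CH=CH2: C=C double bond → alkene.
  COOH: –COOH: carbonyl C bonded to –OH and C → carboxylic acid (the –OH is not a separate alcohol).
The CH(OCH3) segment supplies the ether: pendant –OCH3: C–O–C with sp³ C, no adjacent C=O → ether.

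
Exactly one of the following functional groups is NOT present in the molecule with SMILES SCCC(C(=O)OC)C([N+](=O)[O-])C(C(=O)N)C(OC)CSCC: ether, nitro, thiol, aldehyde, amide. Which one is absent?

nitro: present (CH(NO2) — –NO2 on an sp³ carbon → nitro (the N=O is not a carbonyl)).
thiol: present (HSCH2 — –SH on an sp³ carbon → thiol).
ether: present (CH(OCH3) — pendant –OCH3: C–O–C with sp³ C, no adjacent C=O → ether).
amide: present (CH(CONH2) — pendant –CONH2: carbonyl C bonded to C and N → amide).
aldehyde: no segment matches this pattern.

aldehyde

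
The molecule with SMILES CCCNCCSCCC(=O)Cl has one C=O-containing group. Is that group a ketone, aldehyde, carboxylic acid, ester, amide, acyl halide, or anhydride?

acyl halide

The carbonyl is in the COCl segment: –C(=O)Cl: carbonyl C bonded to C and to a halogen → acyl halide (not alkyl halide).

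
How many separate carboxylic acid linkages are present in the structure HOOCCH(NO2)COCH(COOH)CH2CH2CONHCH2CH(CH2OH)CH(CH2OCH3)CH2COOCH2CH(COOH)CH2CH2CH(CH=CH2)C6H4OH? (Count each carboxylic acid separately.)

3

Working along the chain:
  HOOC: –COOH: carbonyl C bonded to –OH and C → carboxylic acid (the –OH is not a separate alcohol).
  CH(NO2): –NO2 on an sp³ carbon → nitro (the N=O is not a carbonyl).
  CO: –C(=O)– with carbon on both sides → ketone.
  CH(COOH): pendant –COOH: carbonyl C bonded to C and –OH → carboxylic acid.
  CH2CONHCH2: –C(=O)–N– linkage → amide (the N is not an amine).
  CH(CH2OH): pendant –CH2OH on an sp³ backbone C → alcohol.
  CH(CH2OCH3): pendant –CH2OCH3: C–O–C linkage → ether.
  CH2COOCH2: –C(=O)–O–C with C on the carbonyl side → ester.
  CH(COOH): pendant –COOH: carbonyl C bonded to C and –OH → carboxylic acid.
  CH(CH=CH2): pendant –CH=CH2: C=C double bond → alkene.
  C6H4OH: –OH attached directly to an aromatic ring → phenol (not alcohol); the ring itself is an arene.
Carboxylic acid appears at: HOOC, CH(COOH), CH(COOH) → 3.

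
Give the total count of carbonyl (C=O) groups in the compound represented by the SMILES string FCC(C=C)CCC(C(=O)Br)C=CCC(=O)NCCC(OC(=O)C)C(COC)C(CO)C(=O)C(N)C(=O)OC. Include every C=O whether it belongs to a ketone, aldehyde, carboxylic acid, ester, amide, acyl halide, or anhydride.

5

CH(COBr): acyl halide, 1 C=O (running total 1).
CH2CONHCH2: amide, 1 C=O (running total 2).
CH(OCOCH3): ester, 1 C=O (running total 3).
CO: ketone, 1 C=O (running total 4).
COOCH3: ester, 1 C=O (running total 5).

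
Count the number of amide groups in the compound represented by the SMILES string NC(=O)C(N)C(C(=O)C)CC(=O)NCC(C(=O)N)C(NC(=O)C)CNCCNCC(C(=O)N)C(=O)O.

5

–C(=O)NH2: carbonyl C bonded to C and to N → amide (the N is not a separate amine).
–NH2 on an sp³ carbon with no adjacent C=O → amine.
pendant –COCH3: carbonyl C bonded to two carbons → ketone.
–C(=O)–N– linkage → amide (the N is not an amine).
pendant –CONH2: carbonyl C bonded to C and N → amide.
pendant –NHC(=O)CH3: N bonded to a carbonyl → amide (not amine).
C–N–C with sp³ carbons and no adjacent C=O → amine (secondary).
C–N–C with sp³ carbons and no adjacent C=O → amine (secondary).
pendant –CONH2: carbonyl C bonded to C and N → amide.
–COOH: carbonyl C bonded to –OH and C → carboxylic acid (the –OH is not a separate alcohol).
Amide appears at: H2NCO, CH2CONHCH2, CH(CONH2), CH(NHCOCH3), CH(CONH2) → 5.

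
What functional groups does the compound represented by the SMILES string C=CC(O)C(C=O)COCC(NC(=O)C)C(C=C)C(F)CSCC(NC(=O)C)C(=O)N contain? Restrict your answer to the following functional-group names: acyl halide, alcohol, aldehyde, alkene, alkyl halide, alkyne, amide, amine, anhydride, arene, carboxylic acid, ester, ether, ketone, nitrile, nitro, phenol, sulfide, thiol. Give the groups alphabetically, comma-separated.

alcohol, aldehyde, alkene, alkyl halide, amide, ether, sulfide

Reading the structure from left to right:
  CH2=CH: C=C double bond → alkene.
  CH(OH): –OH on an sp³ carbon → alcohol (secondary).
  CH(CHO): pendant –CHO: carbonyl C bonded to C and H → aldehyde.
  CH2OCH2: C–O–C with sp³ carbons on both sides and no adjacent C=O → ether.
  CH(NHCOCH3): pendant –NHC(=O)CH3: N bonded to a carbonyl → amide (not amine).
  CH(CH=CH2): pendant –CH=CH2: C=C double bond → alkene.
  CH(F): halogen on an sp³ carbon → alkyl halide.
  CH2SCH2: C–S–C linkage → sulfide (thioether).
  CH(NHCOCH3): pendant –NHC(=O)CH3: N bonded to a carbonyl → amide (not amine).
  CONH2: –C(=O)NH2: carbonyl C bonded to C and to N → amide (the N is not a separate amine).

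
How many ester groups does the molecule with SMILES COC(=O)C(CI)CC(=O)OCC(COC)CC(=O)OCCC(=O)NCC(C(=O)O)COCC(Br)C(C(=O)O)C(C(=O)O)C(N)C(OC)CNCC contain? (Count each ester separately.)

3

Reading the structure from left to right:
  CH3OOC: CH3O–C(=O)–: carbonyl C bonded to C and to –OCH3 → ester (not ketone + ether).
  CH(CH2I): pendant –CH2X: halogen on sp³ carbon → alkyl halide.
  CH2COOCH2: –C(=O)–O–C with C on the carbonyl side → ester.
  CH(CH2OCH3): pendant –CH2OCH3: C–O–C linkage → ether.
  CH2COOCH2: –C(=O)–O–C with C on the carbonyl side → ester.
  CH2CONHCH2: –C(=O)–N– linkage → amide (the N is not an amine).
  CH(COOH): pendant –COOH: carbonyl C bonded to C and –OH → carboxylic acid.
  CH2OCH2: C–O–C with sp³ carbons on both sides and no adjacent C=O → ether.
  CH(Br): halogen on an sp³ carbon → alkyl halide.
  CH(COOH): pendant –COOH: carbonyl C bonded to C and –OH → carboxylic acid.
  CH(COOH): pendant –COOH: carbonyl C bonded to C and –OH → carboxylic acid.
  CH(NH2): –NH2 on an sp³ carbon with no adjacent C=O → amine.
  CH(OCH3): pendant –OCH3: C–O–C with sp³ C, no adjacent C=O → ether.
  CH2NHCH2: C–N–C with sp³ carbons and no adjacent C=O → amine (secondary).
Ester appears at: CH3OOC, CH2COOCH2, CH2COOCH2 → 3.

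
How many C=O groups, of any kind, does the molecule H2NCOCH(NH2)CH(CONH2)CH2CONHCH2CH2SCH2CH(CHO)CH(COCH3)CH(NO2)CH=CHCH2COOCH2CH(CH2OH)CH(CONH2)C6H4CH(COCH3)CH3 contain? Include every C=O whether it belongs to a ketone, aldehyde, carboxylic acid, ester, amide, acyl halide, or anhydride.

H2NCO: amide, 1 C=O (running total 1).
CH(CONH2): amide, 1 C=O (running total 2).
CH2CONHCH2: amide, 1 C=O (running total 3).
CH(CHO): aldehyde, 1 C=O (running total 4).
CH(COCH3): ketone, 1 C=O (running total 5).
CH2COOCH2: ester, 1 C=O (running total 6).
CH(CONH2): amide, 1 C=O (running total 7).
CH(COCH3): ketone, 1 C=O (running total 8).

8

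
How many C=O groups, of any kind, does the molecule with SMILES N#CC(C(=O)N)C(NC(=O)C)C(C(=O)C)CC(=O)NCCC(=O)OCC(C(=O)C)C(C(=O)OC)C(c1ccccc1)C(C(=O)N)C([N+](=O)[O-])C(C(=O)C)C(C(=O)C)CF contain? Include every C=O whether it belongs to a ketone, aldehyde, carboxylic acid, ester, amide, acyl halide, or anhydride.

CH(CONH2): amide, 1 C=O (running total 1).
CH(NHCOCH3): amide, 1 C=O (running total 2).
CH(COCH3): ketone, 1 C=O (running total 3).
CH2CONHCH2: amide, 1 C=O (running total 4).
CH2COOCH2: ester, 1 C=O (running total 5).
CH(COCH3): ketone, 1 C=O (running total 6).
CH(COOCH3): ester, 1 C=O (running total 7).
CH(CONH2): amide, 1 C=O (running total 8).
CH(COCH3): ketone, 1 C=O (running total 9).
CH(COCH3): ketone, 1 C=O (running total 10).

10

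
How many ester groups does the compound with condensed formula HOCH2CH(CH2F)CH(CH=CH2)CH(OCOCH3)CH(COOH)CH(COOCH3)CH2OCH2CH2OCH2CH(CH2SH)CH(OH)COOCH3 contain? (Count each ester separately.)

3

Working along the chain:
  HOCH2: HO– on an sp³ carbon → alcohol.
  CH(CH2F): pendant –CH2X: halogen on sp³ carbon → alkyl halide.
  CH(CH=CH2): pendant –CH=CH2: C=C double bond → alkene.
  CH(OCOCH3): pendant –OC(=O)CH3: an acyloxy group → ester.
  CH(COOH): pendant –COOH: carbonyl C bonded to C and –OH → carboxylic acid.
  CH(COOCH3): pendant –COOCH3: carbonyl C bonded to C and –OCH3 → ester.
  CH2OCH2: C–O–C with sp³ carbons on both sides and no adjacent C=O → ether.
  CH2OCH2: C–O–C with sp³ carbons on both sides and no adjacent C=O → ether.
  CH(CH2SH): pendant –CH2SH → thiol.
  CH(OH): –OH on an sp³ carbon → alcohol (secondary).
  COOCH3: –C(=O)OCH3: carbonyl C bonded to C and to –OCH3 → ester (not ketone + ether).
Ester appears at: CH(OCOCH3), CH(COOCH3), COOCH3 → 3.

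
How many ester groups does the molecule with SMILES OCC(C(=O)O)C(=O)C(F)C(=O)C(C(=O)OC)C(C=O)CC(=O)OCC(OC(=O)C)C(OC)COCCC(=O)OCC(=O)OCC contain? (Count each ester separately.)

5

HO– on an sp³ carbon → alcohol.
pendant –COOH: carbonyl C bonded to C and –OH → carboxylic acid.
–C(=O)– with carbon on both sides → ketone.
halogen on an sp³ carbon → alkyl halide.
–C(=O)– with carbon on both sides → ketone.
pendant –COOCH3: carbonyl C bonded to C and –OCH3 → ester.
pendant –CHO: carbonyl C bonded to C and H → aldehyde.
–C(=O)–O–C with C on the carbonyl side → ester.
pendant –OC(=O)CH3: an acyloxy group → ester.
pendant –OCH3: C–O–C with sp³ C, no adjacent C=O → ether.
C–O–C with sp³ carbons on both sides and no adjacent C=O → ether.
–C(=O)–O–C with C on the carbonyl side → ester.
–C(=O)OCH2CH3: carbonyl C bonded to C and to –OEt → ester.
Ester appears at: CH(COOCH3), CH2COOCH2, CH(OCOCH3), CH2COOCH2, COOCH2CH3 → 5.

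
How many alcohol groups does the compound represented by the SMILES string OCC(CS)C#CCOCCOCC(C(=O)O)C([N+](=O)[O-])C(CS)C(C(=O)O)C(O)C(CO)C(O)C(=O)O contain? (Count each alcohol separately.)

Working along the chain:
  HOCH2: HO– on an sp³ carbon → alcohol.
  CH(CH2SH): pendant –CH2SH → thiol.
  C≡C: C≡C triple bond → alkyne.
  CH2OCH2: C–O–C with sp³ carbons on both sides and no adjacent C=O → ether.
  CH2OCH2: C–O–C with sp³ carbons on both sides and no adjacent C=O → ether.
  CH(COOH): pendant –COOH: carbonyl C bonded to C and –OH → carboxylic acid.
  CH(NO2): –NO2 on an sp³ carbon → nitro (the N=O is not a carbonyl).
  CH(CH2SH): pendant –CH2SH → thiol.
  CH(COOH): pendant –COOH: carbonyl C bonded to C and –OH → carboxylic acid.
  CH(OH): –OH on an sp³ carbon → alcohol (secondary).
  CH(CH2OH): pendant –CH2OH on an sp³ backbone C → alcohol.
  CH(OH): –OH on an sp³ carbon → alcohol (secondary).
  COOH: –COOH: carbonyl C bonded to –OH and C → carboxylic acid (the –OH is not a separate alcohol).
Alcohol appears at: HOCH2, CH(OH), CH(CH2OH), CH(OH) → 4.

4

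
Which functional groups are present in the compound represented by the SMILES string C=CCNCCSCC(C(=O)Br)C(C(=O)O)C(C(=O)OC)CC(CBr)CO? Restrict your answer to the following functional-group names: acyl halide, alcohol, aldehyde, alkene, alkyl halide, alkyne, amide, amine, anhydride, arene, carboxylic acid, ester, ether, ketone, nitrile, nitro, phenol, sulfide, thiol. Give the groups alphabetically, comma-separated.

acyl halide, alcohol, alkene, alkyl halide, amine, carboxylic acid, ester, sulfide

Taking each segment in turn:
  CH2=CH: C=C double bond → alkene.
  CH2NHCH2: C–N–C with sp³ carbons and no adjacent C=O → amine (secondary).
  CH2SCH2: C–S–C linkage → sulfide (thioether).
  CH(COBr): pendant –C(=O)X: carbonyl C bonded to C and halogen → acyl halide.
  CH(COOH): pendant –COOH: carbonyl C bonded to C and –OH → carboxylic acid.
  CH(COOCH3): pendant –COOCH3: carbonyl C bonded to C and –OCH3 → ester.
  CH(CH2Br): pendant –CH2X: halogen on sp³ carbon → alkyl halide.
  CH2OH: –OH on an sp³ carbon → alcohol.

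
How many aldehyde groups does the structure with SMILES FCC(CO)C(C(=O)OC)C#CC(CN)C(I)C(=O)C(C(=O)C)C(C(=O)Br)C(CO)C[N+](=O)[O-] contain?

halogen on an sp³ carbon → alkyl halide.
pendant –CH2OH on an sp³ backbone C → alcohol.
pendant –COOCH3: carbonyl C bonded to C and –OCH3 → ester.
C≡C triple bond → alkyne.
pendant –CH2NH2: N on sp³ C, no adjacent C=O → amine.
halogen on an sp³ carbon → alkyl halide.
–C(=O)– with carbon on both sides → ketone.
pendant –COCH3: carbonyl C bonded to two carbons → ketone.
pendant –C(=O)X: carbonyl C bonded to C and halogen → acyl halide.
pendant –CH2OH on an sp³ backbone C → alcohol.
–NO2 on carbon → nitro group.
No segment is a aldehyde: CH(COOCH3) is ester, not aldehyde; CO is ketone, not aldehyde; CH(COCH3) is ketone, not aldehyde. → 0.

0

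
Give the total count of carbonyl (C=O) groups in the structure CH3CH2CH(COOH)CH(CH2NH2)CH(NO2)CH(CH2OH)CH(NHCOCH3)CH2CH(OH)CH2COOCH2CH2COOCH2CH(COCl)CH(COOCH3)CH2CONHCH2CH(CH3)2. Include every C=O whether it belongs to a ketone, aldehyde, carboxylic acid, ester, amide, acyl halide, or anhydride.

CH(COOH): carboxylic acid, 1 C=O (running total 1).
CH(NHCOCH3): amide, 1 C=O (running total 2).
CH2COOCH2: ester, 1 C=O (running total 3).
CH2COOCH2: ester, 1 C=O (running total 4).
CH(COCl): acyl halide, 1 C=O (running total 5).
CH(COOCH3): ester, 1 C=O (running total 6).
CH2CONHCH2: amide, 1 C=O (running total 7).

7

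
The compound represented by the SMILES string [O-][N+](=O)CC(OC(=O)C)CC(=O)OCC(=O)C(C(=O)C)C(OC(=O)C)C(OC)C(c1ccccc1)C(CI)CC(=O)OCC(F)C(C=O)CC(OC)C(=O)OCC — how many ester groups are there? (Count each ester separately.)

Working along the chain:
  O2NCH2: –NO2 on carbon → nitro group.
  CH(OCOCH3): pendant –OC(=O)CH3: an acyloxy group → ester.
  CH2COOCH2: –C(=O)–O–C with C on the carbonyl side → ester.
  CO: –C(=O)– with carbon on both sides → ketone.
  CH(COCH3): pendant –COCH3: carbonyl C bonded to two carbons → ketone.
  CH(OCOCH3): pendant –OC(=O)CH3: an acyloxy group → ester.
  CH(OCH3): pendant –OCH3: C–O–C with sp³ C, no adjacent C=O → ether.
  CH(C6H5): pendant –C6H5: benzene ring → arene.
  CH(CH2I): pendant –CH2X: halogen on sp³ carbon → alkyl halide.
  CH2COOCH2: –C(=O)–O–C with C on the carbonyl side → ester.
  CH(F): halogen on an sp³ carbon → alkyl halide.
  CH(CHO): pendant –CHO: carbonyl C bonded to C and H → aldehyde.
  CH(OCH3): pendant –OCH3: C–O–C with sp³ C, no adjacent C=O → ether.
  COOCH2CH3: –C(=O)OCH2CH3: carbonyl C bonded to C and to –OEt → ester.
Ester appears at: CH(OCOCH3), CH2COOCH2, CH(OCOCH3), CH2COOCH2, COOCH2CH3 → 5.

5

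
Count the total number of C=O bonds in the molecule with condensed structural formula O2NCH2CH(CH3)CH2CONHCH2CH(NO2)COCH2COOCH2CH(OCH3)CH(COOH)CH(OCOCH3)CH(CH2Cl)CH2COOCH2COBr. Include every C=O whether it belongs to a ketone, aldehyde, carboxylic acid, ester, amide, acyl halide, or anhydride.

7

CH2CONHCH2: amide, 1 C=O (running total 1).
CO: ketone, 1 C=O (running total 2).
CH2COOCH2: ester, 1 C=O (running total 3).
CH(COOH): carboxylic acid, 1 C=O (running total 4).
CH(OCOCH3): ester, 1 C=O (running total 5).
CH2COOCH2: ester, 1 C=O (running total 6).
COBr: acyl halide, 1 C=O (running total 7).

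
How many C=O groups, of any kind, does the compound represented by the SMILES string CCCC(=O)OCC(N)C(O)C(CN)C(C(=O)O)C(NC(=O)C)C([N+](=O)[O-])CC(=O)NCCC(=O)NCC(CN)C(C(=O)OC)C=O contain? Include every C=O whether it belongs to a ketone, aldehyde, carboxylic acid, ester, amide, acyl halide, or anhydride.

CH2COOCH2: ester, 1 C=O (running total 1).
CH(COOH): carboxylic acid, 1 C=O (running total 2).
CH(NHCOCH3): amide, 1 C=O (running total 3).
CH2CONHCH2: amide, 1 C=O (running total 4).
CH2CONHCH2: amide, 1 C=O (running total 5).
CH(COOCH3): ester, 1 C=O (running total 6).
CHO: aldehyde, 1 C=O (running total 7).

7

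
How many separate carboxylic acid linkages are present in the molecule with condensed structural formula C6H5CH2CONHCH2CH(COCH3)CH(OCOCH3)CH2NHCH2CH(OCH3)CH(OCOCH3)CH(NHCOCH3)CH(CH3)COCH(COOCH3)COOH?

Working along the chain:
  C6H5: C6H5– phenyl ring → arene.
  CH2CONHCH2: –C(=O)–N– linkage → amide (the N is not an amine).
  CH(COCH3): pendant –COCH3: carbonyl C bonded to two carbons → ketone.
  CH(OCOCH3): pendant –OC(=O)CH3: an acyloxy group → ester.
  CH2NHCH2: C–N–C with sp³ carbons and no adjacent C=O → amine (secondary).
  CH(OCH3): pendant –OCH3: C–O–C with sp³ C, no adjacent C=O → ether.
  CH(OCOCH3): pendant –OC(=O)CH3: an acyloxy group → ester.
  CH(NHCOCH3): pendant –NHC(=O)CH3: N bonded to a carbonyl → amide (not amine).
  CO: –C(=O)– with carbon on both sides → ketone.
  CH(COOCH3): pendant –COOCH3: carbonyl C bonded to C and –OCH3 → ester.
  COOH: –COOH: carbonyl C bonded to –OH and C → carboxylic acid (the –OH is not a separate alcohol).
Carboxylic acid appears at: COOH → 1.

1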